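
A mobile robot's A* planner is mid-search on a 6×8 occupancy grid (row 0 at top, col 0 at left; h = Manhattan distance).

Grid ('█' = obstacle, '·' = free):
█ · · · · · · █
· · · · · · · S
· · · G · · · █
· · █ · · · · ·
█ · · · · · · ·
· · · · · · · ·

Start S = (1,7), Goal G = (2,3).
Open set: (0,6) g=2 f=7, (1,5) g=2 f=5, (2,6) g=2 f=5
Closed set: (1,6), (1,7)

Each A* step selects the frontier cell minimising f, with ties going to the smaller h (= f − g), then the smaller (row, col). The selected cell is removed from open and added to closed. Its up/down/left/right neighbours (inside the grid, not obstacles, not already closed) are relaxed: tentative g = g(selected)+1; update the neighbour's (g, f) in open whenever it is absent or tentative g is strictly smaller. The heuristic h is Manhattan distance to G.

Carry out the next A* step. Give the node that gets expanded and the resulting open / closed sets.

expanded=(1,5); open=[(0,5) g=3 f=7, (0,6) g=2 f=7, (1,4) g=3 f=5, (2,5) g=3 f=5, (2,6) g=2 f=5]; closed=[(1,5), (1,6), (1,7)]

step 1: expand (1,5) (f=5, h=3) → closed; open now [(0,5) g=3 f=7, (0,6) g=2 f=7, (1,4) g=3 f=5, (2,5) g=3 f=5, (2,6) g=2 f=5]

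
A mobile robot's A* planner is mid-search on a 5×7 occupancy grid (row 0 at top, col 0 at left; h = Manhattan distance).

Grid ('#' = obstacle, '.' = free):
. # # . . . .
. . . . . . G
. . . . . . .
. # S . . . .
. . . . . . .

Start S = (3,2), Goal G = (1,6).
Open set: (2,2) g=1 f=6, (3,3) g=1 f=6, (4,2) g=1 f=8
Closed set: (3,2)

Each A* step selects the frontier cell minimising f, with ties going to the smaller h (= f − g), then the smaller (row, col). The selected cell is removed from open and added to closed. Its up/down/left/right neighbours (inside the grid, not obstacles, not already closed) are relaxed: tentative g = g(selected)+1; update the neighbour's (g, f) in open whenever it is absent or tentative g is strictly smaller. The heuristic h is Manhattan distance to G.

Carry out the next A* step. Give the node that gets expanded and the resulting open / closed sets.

expanded=(2,2); open=[(1,2) g=2 f=6, (2,1) g=2 f=8, (2,3) g=2 f=6, (3,3) g=1 f=6, (4,2) g=1 f=8]; closed=[(2,2), (3,2)]

step 1: expand (2,2) (f=6, h=5) → closed; open now [(1,2) g=2 f=6, (2,1) g=2 f=8, (2,3) g=2 f=6, (3,3) g=1 f=6, (4,2) g=1 f=8]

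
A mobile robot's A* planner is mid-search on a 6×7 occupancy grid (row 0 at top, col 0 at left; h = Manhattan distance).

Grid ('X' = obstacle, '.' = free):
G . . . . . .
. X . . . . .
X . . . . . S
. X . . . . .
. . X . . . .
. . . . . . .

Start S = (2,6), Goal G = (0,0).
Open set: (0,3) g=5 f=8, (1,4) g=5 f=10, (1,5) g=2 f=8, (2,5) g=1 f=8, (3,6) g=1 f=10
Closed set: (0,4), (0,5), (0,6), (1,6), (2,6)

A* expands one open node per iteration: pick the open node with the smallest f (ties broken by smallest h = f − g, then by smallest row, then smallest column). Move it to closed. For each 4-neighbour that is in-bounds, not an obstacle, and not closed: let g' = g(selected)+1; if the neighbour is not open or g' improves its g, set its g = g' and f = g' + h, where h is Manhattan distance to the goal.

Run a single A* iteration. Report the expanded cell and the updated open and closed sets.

step 1: expand (0,3) (f=8, h=3) → closed; open now [(0,2) g=6 f=8, (1,3) g=6 f=10, (1,4) g=5 f=10, (1,5) g=2 f=8, (2,5) g=1 f=8, (3,6) g=1 f=10]

expanded=(0,3); open=[(0,2) g=6 f=8, (1,3) g=6 f=10, (1,4) g=5 f=10, (1,5) g=2 f=8, (2,5) g=1 f=8, (3,6) g=1 f=10]; closed=[(0,3), (0,4), (0,5), (0,6), (1,6), (2,6)]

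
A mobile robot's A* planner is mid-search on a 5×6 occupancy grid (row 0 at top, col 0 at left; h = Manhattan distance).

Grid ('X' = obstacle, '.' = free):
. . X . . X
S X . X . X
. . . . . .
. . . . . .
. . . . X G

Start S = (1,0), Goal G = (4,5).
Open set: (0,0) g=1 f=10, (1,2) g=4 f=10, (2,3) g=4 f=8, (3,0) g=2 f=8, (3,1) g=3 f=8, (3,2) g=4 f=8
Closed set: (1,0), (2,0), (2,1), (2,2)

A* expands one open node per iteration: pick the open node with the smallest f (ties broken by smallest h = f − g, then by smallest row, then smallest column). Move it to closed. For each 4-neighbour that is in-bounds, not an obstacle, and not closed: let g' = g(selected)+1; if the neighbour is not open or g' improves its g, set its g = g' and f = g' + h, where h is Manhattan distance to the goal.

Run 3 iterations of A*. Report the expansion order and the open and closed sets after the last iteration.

step 1: expand (2,3) (f=8, h=4) → closed; open now [(0,0) g=1 f=10, (1,2) g=4 f=10, (2,4) g=5 f=8, (3,0) g=2 f=8, (3,1) g=3 f=8, (3,2) g=4 f=8, (3,3) g=5 f=8]
step 2: expand (2,4) (f=8, h=3) → closed; open now [(0,0) g=1 f=10, (1,2) g=4 f=10, (1,4) g=6 f=10, (2,5) g=6 f=8, (3,0) g=2 f=8, (3,1) g=3 f=8, (3,2) g=4 f=8, (3,3) g=5 f=8, (3,4) g=6 f=8]
step 3: expand (2,5) (f=8, h=2) → closed; open now [(0,0) g=1 f=10, (1,2) g=4 f=10, (1,4) g=6 f=10, (3,0) g=2 f=8, (3,1) g=3 f=8, (3,2) g=4 f=8, (3,3) g=5 f=8, (3,4) g=6 f=8, (3,5) g=7 f=8]

order=[(2,3) → (2,4) → (2,5)]; open=[(0,0) g=1 f=10, (1,2) g=4 f=10, (1,4) g=6 f=10, (3,0) g=2 f=8, (3,1) g=3 f=8, (3,2) g=4 f=8, (3,3) g=5 f=8, (3,4) g=6 f=8, (3,5) g=7 f=8]; closed=[(1,0), (2,0), (2,1), (2,2), (2,3), (2,4), (2,5)]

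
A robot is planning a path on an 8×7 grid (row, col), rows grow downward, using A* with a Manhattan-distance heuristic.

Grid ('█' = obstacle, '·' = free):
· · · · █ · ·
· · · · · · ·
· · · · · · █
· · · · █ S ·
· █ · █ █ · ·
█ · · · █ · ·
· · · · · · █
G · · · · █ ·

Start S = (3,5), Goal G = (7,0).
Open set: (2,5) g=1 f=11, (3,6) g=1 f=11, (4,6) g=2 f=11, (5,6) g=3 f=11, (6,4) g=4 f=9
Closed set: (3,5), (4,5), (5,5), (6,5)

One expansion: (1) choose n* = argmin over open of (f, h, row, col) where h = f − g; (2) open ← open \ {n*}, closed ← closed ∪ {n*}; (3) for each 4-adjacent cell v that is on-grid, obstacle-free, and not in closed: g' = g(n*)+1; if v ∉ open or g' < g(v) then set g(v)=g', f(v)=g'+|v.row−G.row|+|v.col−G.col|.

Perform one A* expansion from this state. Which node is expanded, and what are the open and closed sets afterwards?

step 1: expand (6,4) (f=9, h=5) → closed; open now [(2,5) g=1 f=11, (3,6) g=1 f=11, (4,6) g=2 f=11, (5,6) g=3 f=11, (6,3) g=5 f=9, (7,4) g=5 f=9]

expanded=(6,4); open=[(2,5) g=1 f=11, (3,6) g=1 f=11, (4,6) g=2 f=11, (5,6) g=3 f=11, (6,3) g=5 f=9, (7,4) g=5 f=9]; closed=[(3,5), (4,5), (5,5), (6,4), (6,5)]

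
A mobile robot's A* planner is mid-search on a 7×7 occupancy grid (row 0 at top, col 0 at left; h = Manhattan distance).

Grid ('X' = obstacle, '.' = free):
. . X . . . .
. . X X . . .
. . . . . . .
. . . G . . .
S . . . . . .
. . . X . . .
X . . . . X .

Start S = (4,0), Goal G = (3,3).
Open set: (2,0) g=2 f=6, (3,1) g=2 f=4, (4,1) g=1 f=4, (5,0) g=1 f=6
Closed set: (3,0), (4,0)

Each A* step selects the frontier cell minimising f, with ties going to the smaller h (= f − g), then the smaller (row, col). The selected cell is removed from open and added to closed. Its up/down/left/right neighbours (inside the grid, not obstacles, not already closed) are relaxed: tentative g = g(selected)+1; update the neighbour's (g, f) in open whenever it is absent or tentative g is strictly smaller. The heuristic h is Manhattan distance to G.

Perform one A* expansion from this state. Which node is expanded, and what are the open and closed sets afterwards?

step 1: expand (3,1) (f=4, h=2) → closed; open now [(2,0) g=2 f=6, (2,1) g=3 f=6, (3,2) g=3 f=4, (4,1) g=1 f=4, (5,0) g=1 f=6]

expanded=(3,1); open=[(2,0) g=2 f=6, (2,1) g=3 f=6, (3,2) g=3 f=4, (4,1) g=1 f=4, (5,0) g=1 f=6]; closed=[(3,0), (3,1), (4,0)]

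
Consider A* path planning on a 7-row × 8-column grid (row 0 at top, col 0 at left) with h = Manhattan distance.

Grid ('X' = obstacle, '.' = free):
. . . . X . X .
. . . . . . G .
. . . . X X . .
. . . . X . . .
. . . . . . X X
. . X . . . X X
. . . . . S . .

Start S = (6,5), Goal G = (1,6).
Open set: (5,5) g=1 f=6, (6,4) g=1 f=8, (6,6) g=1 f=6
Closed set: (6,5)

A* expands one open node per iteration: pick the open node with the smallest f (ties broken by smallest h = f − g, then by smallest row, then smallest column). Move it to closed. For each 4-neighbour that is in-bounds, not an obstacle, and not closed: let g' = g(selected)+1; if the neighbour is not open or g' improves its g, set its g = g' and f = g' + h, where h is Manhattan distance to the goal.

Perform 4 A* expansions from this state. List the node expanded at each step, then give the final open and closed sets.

step 1: expand (5,5) (f=6, h=5) → closed; open now [(4,5) g=2 f=6, (5,4) g=2 f=8, (6,4) g=1 f=8, (6,6) g=1 f=6]
step 2: expand (4,5) (f=6, h=4) → closed; open now [(3,5) g=3 f=6, (4,4) g=3 f=8, (5,4) g=2 f=8, (6,4) g=1 f=8, (6,6) g=1 f=6]
step 3: expand (3,5) (f=6, h=3) → closed; open now [(3,6) g=4 f=6, (4,4) g=3 f=8, (5,4) g=2 f=8, (6,4) g=1 f=8, (6,6) g=1 f=6]
step 4: expand (3,6) (f=6, h=2) → closed; open now [(2,6) g=5 f=6, (3,7) g=5 f=8, (4,4) g=3 f=8, (5,4) g=2 f=8, (6,4) g=1 f=8, (6,6) g=1 f=6]

order=[(5,5) → (4,5) → (3,5) → (3,6)]; open=[(2,6) g=5 f=6, (3,7) g=5 f=8, (4,4) g=3 f=8, (5,4) g=2 f=8, (6,4) g=1 f=8, (6,6) g=1 f=6]; closed=[(3,5), (3,6), (4,5), (5,5), (6,5)]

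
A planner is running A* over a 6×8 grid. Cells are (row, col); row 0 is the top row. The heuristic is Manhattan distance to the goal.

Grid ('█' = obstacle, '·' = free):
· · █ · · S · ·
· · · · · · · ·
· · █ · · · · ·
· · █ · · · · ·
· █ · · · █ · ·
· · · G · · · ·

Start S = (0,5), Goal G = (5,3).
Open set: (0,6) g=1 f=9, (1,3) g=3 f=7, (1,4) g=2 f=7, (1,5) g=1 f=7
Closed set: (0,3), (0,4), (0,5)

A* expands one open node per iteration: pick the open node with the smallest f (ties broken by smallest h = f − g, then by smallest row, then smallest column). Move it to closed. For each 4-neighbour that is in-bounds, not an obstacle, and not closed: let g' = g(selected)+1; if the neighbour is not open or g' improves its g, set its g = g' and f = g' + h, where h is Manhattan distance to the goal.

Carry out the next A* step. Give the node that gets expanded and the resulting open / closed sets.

step 1: expand (1,3) (f=7, h=4) → closed; open now [(0,6) g=1 f=9, (1,2) g=4 f=9, (1,4) g=2 f=7, (1,5) g=1 f=7, (2,3) g=4 f=7]

expanded=(1,3); open=[(0,6) g=1 f=9, (1,2) g=4 f=9, (1,4) g=2 f=7, (1,5) g=1 f=7, (2,3) g=4 f=7]; closed=[(0,3), (0,4), (0,5), (1,3)]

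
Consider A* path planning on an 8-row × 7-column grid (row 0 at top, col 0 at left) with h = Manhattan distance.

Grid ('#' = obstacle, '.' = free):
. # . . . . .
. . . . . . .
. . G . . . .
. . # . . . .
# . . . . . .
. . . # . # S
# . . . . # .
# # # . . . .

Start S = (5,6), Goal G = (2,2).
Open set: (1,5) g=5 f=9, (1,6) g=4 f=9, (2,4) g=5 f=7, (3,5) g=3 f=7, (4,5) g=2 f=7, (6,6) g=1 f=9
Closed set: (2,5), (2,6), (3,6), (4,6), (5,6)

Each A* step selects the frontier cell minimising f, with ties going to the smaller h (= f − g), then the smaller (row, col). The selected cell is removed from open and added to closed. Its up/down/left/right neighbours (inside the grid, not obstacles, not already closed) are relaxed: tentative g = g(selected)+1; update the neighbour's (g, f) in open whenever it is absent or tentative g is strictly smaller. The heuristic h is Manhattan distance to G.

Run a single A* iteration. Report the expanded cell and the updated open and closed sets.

step 1: expand (2,4) (f=7, h=2) → closed; open now [(1,4) g=6 f=9, (1,5) g=5 f=9, (1,6) g=4 f=9, (2,3) g=6 f=7, (3,4) g=6 f=9, (3,5) g=3 f=7, (4,5) g=2 f=7, (6,6) g=1 f=9]

expanded=(2,4); open=[(1,4) g=6 f=9, (1,5) g=5 f=9, (1,6) g=4 f=9, (2,3) g=6 f=7, (3,4) g=6 f=9, (3,5) g=3 f=7, (4,5) g=2 f=7, (6,6) g=1 f=9]; closed=[(2,4), (2,5), (2,6), (3,6), (4,6), (5,6)]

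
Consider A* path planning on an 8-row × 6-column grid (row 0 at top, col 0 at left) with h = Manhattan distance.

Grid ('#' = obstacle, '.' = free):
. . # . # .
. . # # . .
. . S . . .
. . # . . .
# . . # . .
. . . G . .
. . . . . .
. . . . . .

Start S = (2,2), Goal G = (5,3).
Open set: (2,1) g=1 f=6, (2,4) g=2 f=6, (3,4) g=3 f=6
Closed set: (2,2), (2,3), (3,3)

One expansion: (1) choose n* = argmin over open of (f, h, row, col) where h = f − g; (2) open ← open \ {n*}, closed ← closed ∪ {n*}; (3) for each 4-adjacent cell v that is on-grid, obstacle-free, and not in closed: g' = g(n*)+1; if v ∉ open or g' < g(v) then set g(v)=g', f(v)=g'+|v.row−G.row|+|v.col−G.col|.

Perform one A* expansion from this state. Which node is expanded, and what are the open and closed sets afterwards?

expanded=(3,4); open=[(2,1) g=1 f=6, (2,4) g=2 f=6, (3,5) g=4 f=8, (4,4) g=4 f=6]; closed=[(2,2), (2,3), (3,3), (3,4)]

step 1: expand (3,4) (f=6, h=3) → closed; open now [(2,1) g=1 f=6, (2,4) g=2 f=6, (3,5) g=4 f=8, (4,4) g=4 f=6]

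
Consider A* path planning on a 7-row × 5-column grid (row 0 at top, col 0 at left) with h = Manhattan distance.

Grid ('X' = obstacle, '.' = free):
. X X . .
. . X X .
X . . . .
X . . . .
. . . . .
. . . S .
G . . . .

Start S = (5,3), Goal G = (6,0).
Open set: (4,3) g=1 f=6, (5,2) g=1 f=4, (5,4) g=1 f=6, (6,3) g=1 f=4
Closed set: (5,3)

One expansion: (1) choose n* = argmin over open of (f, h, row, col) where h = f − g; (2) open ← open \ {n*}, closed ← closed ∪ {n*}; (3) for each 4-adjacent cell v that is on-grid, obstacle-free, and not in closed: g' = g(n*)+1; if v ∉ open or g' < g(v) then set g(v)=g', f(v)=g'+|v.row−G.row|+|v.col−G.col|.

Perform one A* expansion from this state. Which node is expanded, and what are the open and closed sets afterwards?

step 1: expand (5,2) (f=4, h=3) → closed; open now [(4,2) g=2 f=6, (4,3) g=1 f=6, (5,1) g=2 f=4, (5,4) g=1 f=6, (6,2) g=2 f=4, (6,3) g=1 f=4]

expanded=(5,2); open=[(4,2) g=2 f=6, (4,3) g=1 f=6, (5,1) g=2 f=4, (5,4) g=1 f=6, (6,2) g=2 f=4, (6,3) g=1 f=4]; closed=[(5,2), (5,3)]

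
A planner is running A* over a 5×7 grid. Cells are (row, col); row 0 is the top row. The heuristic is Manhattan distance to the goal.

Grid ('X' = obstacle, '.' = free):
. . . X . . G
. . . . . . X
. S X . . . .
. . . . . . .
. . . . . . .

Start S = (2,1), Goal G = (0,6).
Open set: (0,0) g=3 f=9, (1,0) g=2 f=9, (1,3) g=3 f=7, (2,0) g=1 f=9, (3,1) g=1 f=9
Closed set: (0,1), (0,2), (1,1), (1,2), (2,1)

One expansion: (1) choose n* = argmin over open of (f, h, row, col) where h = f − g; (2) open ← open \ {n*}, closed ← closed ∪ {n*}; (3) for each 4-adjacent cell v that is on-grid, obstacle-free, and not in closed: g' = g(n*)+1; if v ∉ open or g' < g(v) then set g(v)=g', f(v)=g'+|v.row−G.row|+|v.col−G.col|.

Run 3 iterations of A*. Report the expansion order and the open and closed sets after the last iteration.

step 1: expand (1,3) (f=7, h=4) → closed; open now [(0,0) g=3 f=9, (1,0) g=2 f=9, (1,4) g=4 f=7, (2,0) g=1 f=9, (2,3) g=4 f=9, (3,1) g=1 f=9]
step 2: expand (1,4) (f=7, h=3) → closed; open now [(0,0) g=3 f=9, (0,4) g=5 f=7, (1,0) g=2 f=9, (1,5) g=5 f=7, (2,0) g=1 f=9, (2,3) g=4 f=9, (2,4) g=5 f=9, (3,1) g=1 f=9]
step 3: expand (0,4) (f=7, h=2) → closed; open now [(0,0) g=3 f=9, (0,5) g=6 f=7, (1,0) g=2 f=9, (1,5) g=5 f=7, (2,0) g=1 f=9, (2,3) g=4 f=9, (2,4) g=5 f=9, (3,1) g=1 f=9]

order=[(1,3) → (1,4) → (0,4)]; open=[(0,0) g=3 f=9, (0,5) g=6 f=7, (1,0) g=2 f=9, (1,5) g=5 f=7, (2,0) g=1 f=9, (2,3) g=4 f=9, (2,4) g=5 f=9, (3,1) g=1 f=9]; closed=[(0,1), (0,2), (0,4), (1,1), (1,2), (1,3), (1,4), (2,1)]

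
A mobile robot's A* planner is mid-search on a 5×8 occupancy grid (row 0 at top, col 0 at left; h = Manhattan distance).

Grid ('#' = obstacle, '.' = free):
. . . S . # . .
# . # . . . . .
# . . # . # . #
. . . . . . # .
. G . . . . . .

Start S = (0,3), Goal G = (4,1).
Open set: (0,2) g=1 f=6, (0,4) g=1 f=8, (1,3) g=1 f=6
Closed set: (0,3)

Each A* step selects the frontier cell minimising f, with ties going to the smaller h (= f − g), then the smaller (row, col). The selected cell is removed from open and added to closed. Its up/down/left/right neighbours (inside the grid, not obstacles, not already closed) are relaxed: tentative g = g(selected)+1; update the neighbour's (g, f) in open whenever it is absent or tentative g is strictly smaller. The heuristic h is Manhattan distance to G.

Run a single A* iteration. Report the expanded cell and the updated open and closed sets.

expanded=(0,2); open=[(0,1) g=2 f=6, (0,4) g=1 f=8, (1,3) g=1 f=6]; closed=[(0,2), (0,3)]

step 1: expand (0,2) (f=6, h=5) → closed; open now [(0,1) g=2 f=6, (0,4) g=1 f=8, (1,3) g=1 f=6]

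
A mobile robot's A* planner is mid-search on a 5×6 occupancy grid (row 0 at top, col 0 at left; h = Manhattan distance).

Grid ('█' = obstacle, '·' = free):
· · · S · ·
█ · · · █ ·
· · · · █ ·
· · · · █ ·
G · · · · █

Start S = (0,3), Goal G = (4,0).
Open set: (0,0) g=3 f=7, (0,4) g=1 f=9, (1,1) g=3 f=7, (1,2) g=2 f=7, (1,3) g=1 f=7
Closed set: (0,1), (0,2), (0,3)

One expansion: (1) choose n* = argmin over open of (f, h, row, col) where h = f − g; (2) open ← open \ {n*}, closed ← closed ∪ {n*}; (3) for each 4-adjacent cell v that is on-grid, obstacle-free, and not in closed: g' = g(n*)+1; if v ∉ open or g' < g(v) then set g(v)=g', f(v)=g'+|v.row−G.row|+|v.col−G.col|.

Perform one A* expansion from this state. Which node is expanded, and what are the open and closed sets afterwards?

step 1: expand (0,0) (f=7, h=4) → closed; open now [(0,4) g=1 f=9, (1,1) g=3 f=7, (1,2) g=2 f=7, (1,3) g=1 f=7]

expanded=(0,0); open=[(0,4) g=1 f=9, (1,1) g=3 f=7, (1,2) g=2 f=7, (1,3) g=1 f=7]; closed=[(0,0), (0,1), (0,2), (0,3)]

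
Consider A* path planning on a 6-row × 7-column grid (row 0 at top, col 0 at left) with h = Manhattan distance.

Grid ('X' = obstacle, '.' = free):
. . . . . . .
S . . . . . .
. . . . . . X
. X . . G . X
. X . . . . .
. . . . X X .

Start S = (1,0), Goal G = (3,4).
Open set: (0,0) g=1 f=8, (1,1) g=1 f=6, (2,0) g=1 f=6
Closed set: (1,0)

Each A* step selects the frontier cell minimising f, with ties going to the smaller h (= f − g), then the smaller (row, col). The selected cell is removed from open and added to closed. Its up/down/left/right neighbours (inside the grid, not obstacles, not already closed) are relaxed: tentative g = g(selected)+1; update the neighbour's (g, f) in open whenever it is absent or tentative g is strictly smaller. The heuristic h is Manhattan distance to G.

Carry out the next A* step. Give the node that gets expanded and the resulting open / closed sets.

expanded=(1,1); open=[(0,0) g=1 f=8, (0,1) g=2 f=8, (1,2) g=2 f=6, (2,0) g=1 f=6, (2,1) g=2 f=6]; closed=[(1,0), (1,1)]

step 1: expand (1,1) (f=6, h=5) → closed; open now [(0,0) g=1 f=8, (0,1) g=2 f=8, (1,2) g=2 f=6, (2,0) g=1 f=6, (2,1) g=2 f=6]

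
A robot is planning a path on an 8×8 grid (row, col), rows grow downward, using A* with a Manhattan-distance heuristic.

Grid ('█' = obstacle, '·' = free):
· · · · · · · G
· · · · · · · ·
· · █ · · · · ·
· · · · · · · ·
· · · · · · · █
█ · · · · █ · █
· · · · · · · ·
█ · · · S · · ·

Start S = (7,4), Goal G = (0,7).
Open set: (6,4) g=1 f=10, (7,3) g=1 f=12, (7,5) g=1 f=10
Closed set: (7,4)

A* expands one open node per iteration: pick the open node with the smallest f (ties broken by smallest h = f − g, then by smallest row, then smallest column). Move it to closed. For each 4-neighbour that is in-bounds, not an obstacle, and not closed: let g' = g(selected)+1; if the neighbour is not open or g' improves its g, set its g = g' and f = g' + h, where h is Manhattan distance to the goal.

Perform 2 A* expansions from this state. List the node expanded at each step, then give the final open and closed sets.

step 1: expand (6,4) (f=10, h=9) → closed; open now [(5,4) g=2 f=10, (6,3) g=2 f=12, (6,5) g=2 f=10, (7,3) g=1 f=12, (7,5) g=1 f=10]
step 2: expand (5,4) (f=10, h=8) → closed; open now [(4,4) g=3 f=10, (5,3) g=3 f=12, (6,3) g=2 f=12, (6,5) g=2 f=10, (7,3) g=1 f=12, (7,5) g=1 f=10]

order=[(6,4) → (5,4)]; open=[(4,4) g=3 f=10, (5,3) g=3 f=12, (6,3) g=2 f=12, (6,5) g=2 f=10, (7,3) g=1 f=12, (7,5) g=1 f=10]; closed=[(5,4), (6,4), (7,4)]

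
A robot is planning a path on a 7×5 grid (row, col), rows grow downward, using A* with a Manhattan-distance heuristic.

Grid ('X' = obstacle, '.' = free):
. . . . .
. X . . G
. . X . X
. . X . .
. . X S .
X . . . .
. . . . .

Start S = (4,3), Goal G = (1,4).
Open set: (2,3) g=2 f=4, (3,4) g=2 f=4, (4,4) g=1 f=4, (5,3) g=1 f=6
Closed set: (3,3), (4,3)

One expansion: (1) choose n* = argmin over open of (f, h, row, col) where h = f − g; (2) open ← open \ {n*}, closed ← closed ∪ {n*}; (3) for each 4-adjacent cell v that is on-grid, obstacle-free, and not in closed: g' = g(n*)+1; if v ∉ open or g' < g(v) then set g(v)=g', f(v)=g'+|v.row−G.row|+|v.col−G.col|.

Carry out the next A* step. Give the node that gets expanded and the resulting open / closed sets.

step 1: expand (2,3) (f=4, h=2) → closed; open now [(1,3) g=3 f=4, (3,4) g=2 f=4, (4,4) g=1 f=4, (5,3) g=1 f=6]

expanded=(2,3); open=[(1,3) g=3 f=4, (3,4) g=2 f=4, (4,4) g=1 f=4, (5,3) g=1 f=6]; closed=[(2,3), (3,3), (4,3)]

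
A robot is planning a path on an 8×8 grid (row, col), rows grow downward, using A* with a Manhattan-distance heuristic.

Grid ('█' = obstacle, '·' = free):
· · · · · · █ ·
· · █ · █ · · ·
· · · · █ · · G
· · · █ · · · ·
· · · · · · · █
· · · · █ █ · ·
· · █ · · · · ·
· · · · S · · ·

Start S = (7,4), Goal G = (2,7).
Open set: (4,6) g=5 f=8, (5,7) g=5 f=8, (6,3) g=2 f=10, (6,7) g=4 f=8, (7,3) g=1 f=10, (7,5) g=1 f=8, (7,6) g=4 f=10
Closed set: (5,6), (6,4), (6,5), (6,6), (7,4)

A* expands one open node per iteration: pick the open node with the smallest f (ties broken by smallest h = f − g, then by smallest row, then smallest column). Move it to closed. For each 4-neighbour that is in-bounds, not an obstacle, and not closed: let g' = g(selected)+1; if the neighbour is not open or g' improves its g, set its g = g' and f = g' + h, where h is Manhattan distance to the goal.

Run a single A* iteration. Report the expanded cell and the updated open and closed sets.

expanded=(4,6); open=[(3,6) g=6 f=8, (4,5) g=6 f=10, (5,7) g=5 f=8, (6,3) g=2 f=10, (6,7) g=4 f=8, (7,3) g=1 f=10, (7,5) g=1 f=8, (7,6) g=4 f=10]; closed=[(4,6), (5,6), (6,4), (6,5), (6,6), (7,4)]

step 1: expand (4,6) (f=8, h=3) → closed; open now [(3,6) g=6 f=8, (4,5) g=6 f=10, (5,7) g=5 f=8, (6,3) g=2 f=10, (6,7) g=4 f=8, (7,3) g=1 f=10, (7,5) g=1 f=8, (7,6) g=4 f=10]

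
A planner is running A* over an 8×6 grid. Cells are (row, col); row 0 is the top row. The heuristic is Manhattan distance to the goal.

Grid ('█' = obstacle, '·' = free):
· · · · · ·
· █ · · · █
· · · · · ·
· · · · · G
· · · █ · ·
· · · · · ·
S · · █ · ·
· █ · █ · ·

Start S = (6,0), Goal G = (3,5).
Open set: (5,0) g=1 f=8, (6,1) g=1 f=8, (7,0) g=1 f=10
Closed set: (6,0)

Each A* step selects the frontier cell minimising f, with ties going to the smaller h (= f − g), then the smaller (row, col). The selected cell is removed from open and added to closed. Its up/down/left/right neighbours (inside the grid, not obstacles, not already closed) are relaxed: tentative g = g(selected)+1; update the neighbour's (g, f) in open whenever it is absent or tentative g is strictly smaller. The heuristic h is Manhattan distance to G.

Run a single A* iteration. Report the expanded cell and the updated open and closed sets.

step 1: expand (5,0) (f=8, h=7) → closed; open now [(4,0) g=2 f=8, (5,1) g=2 f=8, (6,1) g=1 f=8, (7,0) g=1 f=10]

expanded=(5,0); open=[(4,0) g=2 f=8, (5,1) g=2 f=8, (6,1) g=1 f=8, (7,0) g=1 f=10]; closed=[(5,0), (6,0)]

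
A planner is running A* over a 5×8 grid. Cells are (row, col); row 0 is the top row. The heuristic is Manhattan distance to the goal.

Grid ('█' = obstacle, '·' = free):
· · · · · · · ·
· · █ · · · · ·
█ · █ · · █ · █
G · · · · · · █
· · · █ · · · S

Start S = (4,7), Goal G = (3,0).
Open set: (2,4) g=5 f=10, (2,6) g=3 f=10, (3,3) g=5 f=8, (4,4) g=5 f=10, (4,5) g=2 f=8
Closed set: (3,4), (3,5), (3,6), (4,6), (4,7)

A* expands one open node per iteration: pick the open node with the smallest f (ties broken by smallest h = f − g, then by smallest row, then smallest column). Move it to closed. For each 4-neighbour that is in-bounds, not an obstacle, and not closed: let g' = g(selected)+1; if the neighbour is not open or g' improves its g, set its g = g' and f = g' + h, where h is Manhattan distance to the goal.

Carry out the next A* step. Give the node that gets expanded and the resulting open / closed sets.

step 1: expand (3,3) (f=8, h=3) → closed; open now [(2,3) g=6 f=10, (2,4) g=5 f=10, (2,6) g=3 f=10, (3,2) g=6 f=8, (4,4) g=5 f=10, (4,5) g=2 f=8]

expanded=(3,3); open=[(2,3) g=6 f=10, (2,4) g=5 f=10, (2,6) g=3 f=10, (3,2) g=6 f=8, (4,4) g=5 f=10, (4,5) g=2 f=8]; closed=[(3,3), (3,4), (3,5), (3,6), (4,6), (4,7)]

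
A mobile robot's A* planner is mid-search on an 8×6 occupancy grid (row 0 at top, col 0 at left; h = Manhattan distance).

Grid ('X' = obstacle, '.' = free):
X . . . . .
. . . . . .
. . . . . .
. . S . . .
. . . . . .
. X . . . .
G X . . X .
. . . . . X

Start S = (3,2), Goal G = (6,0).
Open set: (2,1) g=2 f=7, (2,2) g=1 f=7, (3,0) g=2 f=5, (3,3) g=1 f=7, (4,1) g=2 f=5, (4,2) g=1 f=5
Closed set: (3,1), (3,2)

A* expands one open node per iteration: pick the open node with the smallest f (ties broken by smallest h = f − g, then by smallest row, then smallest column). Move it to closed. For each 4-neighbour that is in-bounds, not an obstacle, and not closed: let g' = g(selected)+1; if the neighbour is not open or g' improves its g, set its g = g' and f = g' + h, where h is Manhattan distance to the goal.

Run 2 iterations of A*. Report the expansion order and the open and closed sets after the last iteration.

step 1: expand (3,0) (f=5, h=3) → closed; open now [(2,0) g=3 f=7, (2,1) g=2 f=7, (2,2) g=1 f=7, (3,3) g=1 f=7, (4,0) g=3 f=5, (4,1) g=2 f=5, (4,2) g=1 f=5]
step 2: expand (4,0) (f=5, h=2) → closed; open now [(2,0) g=3 f=7, (2,1) g=2 f=7, (2,2) g=1 f=7, (3,3) g=1 f=7, (4,1) g=2 f=5, (4,2) g=1 f=5, (5,0) g=4 f=5]

order=[(3,0) → (4,0)]; open=[(2,0) g=3 f=7, (2,1) g=2 f=7, (2,2) g=1 f=7, (3,3) g=1 f=7, (4,1) g=2 f=5, (4,2) g=1 f=5, (5,0) g=4 f=5]; closed=[(3,0), (3,1), (3,2), (4,0)]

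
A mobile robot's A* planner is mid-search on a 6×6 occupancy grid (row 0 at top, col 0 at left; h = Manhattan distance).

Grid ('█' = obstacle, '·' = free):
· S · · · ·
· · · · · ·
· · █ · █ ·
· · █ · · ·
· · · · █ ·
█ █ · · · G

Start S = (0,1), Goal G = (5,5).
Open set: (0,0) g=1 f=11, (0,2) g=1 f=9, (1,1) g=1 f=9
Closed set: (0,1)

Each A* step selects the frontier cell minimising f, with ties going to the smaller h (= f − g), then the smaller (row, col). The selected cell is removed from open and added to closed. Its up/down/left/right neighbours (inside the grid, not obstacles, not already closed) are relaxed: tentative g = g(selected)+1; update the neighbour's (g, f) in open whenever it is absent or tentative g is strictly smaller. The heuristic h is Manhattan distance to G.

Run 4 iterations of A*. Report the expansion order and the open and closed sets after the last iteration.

step 1: expand (0,2) (f=9, h=8) → closed; open now [(0,0) g=1 f=11, (0,3) g=2 f=9, (1,1) g=1 f=9, (1,2) g=2 f=9]
step 2: expand (0,3) (f=9, h=7) → closed; open now [(0,0) g=1 f=11, (0,4) g=3 f=9, (1,1) g=1 f=9, (1,2) g=2 f=9, (1,3) g=3 f=9]
step 3: expand (0,4) (f=9, h=6) → closed; open now [(0,0) g=1 f=11, (0,5) g=4 f=9, (1,1) g=1 f=9, (1,2) g=2 f=9, (1,3) g=3 f=9, (1,4) g=4 f=9]
step 4: expand (0,5) (f=9, h=5) → closed; open now [(0,0) g=1 f=11, (1,1) g=1 f=9, (1,2) g=2 f=9, (1,3) g=3 f=9, (1,4) g=4 f=9, (1,5) g=5 f=9]

order=[(0,2) → (0,3) → (0,4) → (0,5)]; open=[(0,0) g=1 f=11, (1,1) g=1 f=9, (1,2) g=2 f=9, (1,3) g=3 f=9, (1,4) g=4 f=9, (1,5) g=5 f=9]; closed=[(0,1), (0,2), (0,3), (0,4), (0,5)]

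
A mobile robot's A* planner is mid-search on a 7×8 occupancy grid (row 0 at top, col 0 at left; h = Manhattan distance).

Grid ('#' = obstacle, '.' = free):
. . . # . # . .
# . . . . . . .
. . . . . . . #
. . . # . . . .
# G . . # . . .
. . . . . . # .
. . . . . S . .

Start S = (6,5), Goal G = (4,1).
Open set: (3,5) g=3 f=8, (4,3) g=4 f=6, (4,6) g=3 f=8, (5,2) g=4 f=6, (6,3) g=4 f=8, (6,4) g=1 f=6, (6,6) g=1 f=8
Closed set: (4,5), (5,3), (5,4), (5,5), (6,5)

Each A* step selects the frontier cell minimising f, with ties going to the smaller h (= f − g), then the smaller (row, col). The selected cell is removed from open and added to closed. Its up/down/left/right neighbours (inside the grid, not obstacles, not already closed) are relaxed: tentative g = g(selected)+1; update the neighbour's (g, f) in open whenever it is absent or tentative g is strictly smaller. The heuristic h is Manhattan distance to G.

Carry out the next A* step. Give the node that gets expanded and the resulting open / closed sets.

expanded=(4,3); open=[(3,5) g=3 f=8, (4,2) g=5 f=6, (4,6) g=3 f=8, (5,2) g=4 f=6, (6,3) g=4 f=8, (6,4) g=1 f=6, (6,6) g=1 f=8]; closed=[(4,3), (4,5), (5,3), (5,4), (5,5), (6,5)]

step 1: expand (4,3) (f=6, h=2) → closed; open now [(3,5) g=3 f=8, (4,2) g=5 f=6, (4,6) g=3 f=8, (5,2) g=4 f=6, (6,3) g=4 f=8, (6,4) g=1 f=6, (6,6) g=1 f=8]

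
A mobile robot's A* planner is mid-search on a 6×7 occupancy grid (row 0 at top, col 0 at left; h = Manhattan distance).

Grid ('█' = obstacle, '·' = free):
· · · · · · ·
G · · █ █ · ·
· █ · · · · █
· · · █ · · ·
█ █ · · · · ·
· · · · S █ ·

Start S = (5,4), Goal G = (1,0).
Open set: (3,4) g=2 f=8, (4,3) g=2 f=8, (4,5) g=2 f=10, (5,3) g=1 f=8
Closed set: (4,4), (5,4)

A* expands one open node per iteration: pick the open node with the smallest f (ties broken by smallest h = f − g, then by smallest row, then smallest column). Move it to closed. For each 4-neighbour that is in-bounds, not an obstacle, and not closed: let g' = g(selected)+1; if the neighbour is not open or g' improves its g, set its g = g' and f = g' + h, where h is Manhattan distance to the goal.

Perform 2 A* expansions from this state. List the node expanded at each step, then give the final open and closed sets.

step 1: expand (3,4) (f=8, h=6) → closed; open now [(2,4) g=3 f=8, (3,5) g=3 f=10, (4,3) g=2 f=8, (4,5) g=2 f=10, (5,3) g=1 f=8]
step 2: expand (2,4) (f=8, h=5) → closed; open now [(2,3) g=4 f=8, (2,5) g=4 f=10, (3,5) g=3 f=10, (4,3) g=2 f=8, (4,5) g=2 f=10, (5,3) g=1 f=8]

order=[(3,4) → (2,4)]; open=[(2,3) g=4 f=8, (2,5) g=4 f=10, (3,5) g=3 f=10, (4,3) g=2 f=8, (4,5) g=2 f=10, (5,3) g=1 f=8]; closed=[(2,4), (3,4), (4,4), (5,4)]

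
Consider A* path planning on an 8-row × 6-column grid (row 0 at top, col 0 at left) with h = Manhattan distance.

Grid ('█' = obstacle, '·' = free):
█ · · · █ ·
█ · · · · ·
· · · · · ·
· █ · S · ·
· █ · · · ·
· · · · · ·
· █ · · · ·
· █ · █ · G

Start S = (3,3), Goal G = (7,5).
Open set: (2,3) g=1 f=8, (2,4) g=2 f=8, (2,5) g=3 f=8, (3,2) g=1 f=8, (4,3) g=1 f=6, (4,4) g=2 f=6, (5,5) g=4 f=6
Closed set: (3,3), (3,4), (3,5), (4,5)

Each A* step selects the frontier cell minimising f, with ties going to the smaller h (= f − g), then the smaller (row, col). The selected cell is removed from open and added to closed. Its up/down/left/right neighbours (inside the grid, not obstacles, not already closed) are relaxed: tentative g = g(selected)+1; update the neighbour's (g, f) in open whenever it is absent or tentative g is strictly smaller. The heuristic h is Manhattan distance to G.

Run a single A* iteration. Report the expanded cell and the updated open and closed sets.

step 1: expand (5,5) (f=6, h=2) → closed; open now [(2,3) g=1 f=8, (2,4) g=2 f=8, (2,5) g=3 f=8, (3,2) g=1 f=8, (4,3) g=1 f=6, (4,4) g=2 f=6, (5,4) g=5 f=8, (6,5) g=5 f=6]

expanded=(5,5); open=[(2,3) g=1 f=8, (2,4) g=2 f=8, (2,5) g=3 f=8, (3,2) g=1 f=8, (4,3) g=1 f=6, (4,4) g=2 f=6, (5,4) g=5 f=8, (6,5) g=5 f=6]; closed=[(3,3), (3,4), (3,5), (4,5), (5,5)]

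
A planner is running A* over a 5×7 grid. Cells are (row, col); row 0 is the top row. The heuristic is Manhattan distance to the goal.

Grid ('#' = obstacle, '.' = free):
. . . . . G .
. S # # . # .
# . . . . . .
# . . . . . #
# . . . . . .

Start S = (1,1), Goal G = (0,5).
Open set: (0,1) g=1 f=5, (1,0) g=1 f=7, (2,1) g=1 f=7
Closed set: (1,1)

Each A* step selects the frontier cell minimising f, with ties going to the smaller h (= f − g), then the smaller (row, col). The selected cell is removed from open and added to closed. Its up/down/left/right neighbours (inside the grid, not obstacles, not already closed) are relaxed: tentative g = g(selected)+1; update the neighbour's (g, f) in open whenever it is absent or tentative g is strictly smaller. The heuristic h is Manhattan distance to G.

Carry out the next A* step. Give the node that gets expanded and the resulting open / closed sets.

expanded=(0,1); open=[(0,0) g=2 f=7, (0,2) g=2 f=5, (1,0) g=1 f=7, (2,1) g=1 f=7]; closed=[(0,1), (1,1)]

step 1: expand (0,1) (f=5, h=4) → closed; open now [(0,0) g=2 f=7, (0,2) g=2 f=5, (1,0) g=1 f=7, (2,1) g=1 f=7]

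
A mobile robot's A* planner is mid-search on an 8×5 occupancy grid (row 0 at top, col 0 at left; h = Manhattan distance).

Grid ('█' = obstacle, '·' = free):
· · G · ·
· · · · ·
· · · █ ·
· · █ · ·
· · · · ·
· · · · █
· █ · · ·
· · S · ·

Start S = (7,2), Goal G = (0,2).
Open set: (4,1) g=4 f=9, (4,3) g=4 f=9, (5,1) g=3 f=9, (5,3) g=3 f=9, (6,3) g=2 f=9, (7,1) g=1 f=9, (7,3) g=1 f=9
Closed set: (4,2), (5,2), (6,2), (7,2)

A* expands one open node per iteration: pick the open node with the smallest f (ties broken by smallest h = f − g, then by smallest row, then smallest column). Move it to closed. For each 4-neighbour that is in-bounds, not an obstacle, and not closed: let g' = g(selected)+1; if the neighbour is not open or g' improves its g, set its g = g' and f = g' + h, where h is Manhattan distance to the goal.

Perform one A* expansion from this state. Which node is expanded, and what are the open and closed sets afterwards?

expanded=(4,1); open=[(3,1) g=5 f=9, (4,0) g=5 f=11, (4,3) g=4 f=9, (5,1) g=3 f=9, (5,3) g=3 f=9, (6,3) g=2 f=9, (7,1) g=1 f=9, (7,3) g=1 f=9]; closed=[(4,1), (4,2), (5,2), (6,2), (7,2)]

step 1: expand (4,1) (f=9, h=5) → closed; open now [(3,1) g=5 f=9, (4,0) g=5 f=11, (4,3) g=4 f=9, (5,1) g=3 f=9, (5,3) g=3 f=9, (6,3) g=2 f=9, (7,1) g=1 f=9, (7,3) g=1 f=9]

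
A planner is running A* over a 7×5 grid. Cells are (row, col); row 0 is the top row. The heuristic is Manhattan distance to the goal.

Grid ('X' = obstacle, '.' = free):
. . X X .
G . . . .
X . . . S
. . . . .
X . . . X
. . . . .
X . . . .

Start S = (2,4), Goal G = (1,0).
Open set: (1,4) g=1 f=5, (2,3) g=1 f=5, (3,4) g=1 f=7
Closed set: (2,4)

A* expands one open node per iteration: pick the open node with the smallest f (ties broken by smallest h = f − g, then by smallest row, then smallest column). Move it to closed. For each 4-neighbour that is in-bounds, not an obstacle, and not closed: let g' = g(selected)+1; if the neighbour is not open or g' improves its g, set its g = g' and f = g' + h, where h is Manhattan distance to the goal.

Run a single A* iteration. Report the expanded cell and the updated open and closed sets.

step 1: expand (1,4) (f=5, h=4) → closed; open now [(0,4) g=2 f=7, (1,3) g=2 f=5, (2,3) g=1 f=5, (3,4) g=1 f=7]

expanded=(1,4); open=[(0,4) g=2 f=7, (1,3) g=2 f=5, (2,3) g=1 f=5, (3,4) g=1 f=7]; closed=[(1,4), (2,4)]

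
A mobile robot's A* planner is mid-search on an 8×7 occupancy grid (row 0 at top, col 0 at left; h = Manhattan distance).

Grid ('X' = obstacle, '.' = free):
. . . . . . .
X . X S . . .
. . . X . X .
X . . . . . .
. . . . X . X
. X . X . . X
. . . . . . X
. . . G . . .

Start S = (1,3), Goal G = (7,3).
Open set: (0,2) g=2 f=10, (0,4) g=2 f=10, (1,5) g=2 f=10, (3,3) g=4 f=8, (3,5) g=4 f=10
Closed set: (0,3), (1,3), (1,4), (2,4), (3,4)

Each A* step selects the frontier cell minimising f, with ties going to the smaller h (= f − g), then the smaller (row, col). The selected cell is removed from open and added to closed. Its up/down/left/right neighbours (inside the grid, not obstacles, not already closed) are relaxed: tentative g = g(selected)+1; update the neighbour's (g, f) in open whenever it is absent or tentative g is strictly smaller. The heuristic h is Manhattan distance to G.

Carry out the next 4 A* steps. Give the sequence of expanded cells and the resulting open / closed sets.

order=[(3,3) → (4,3) → (4,2) → (5,2)]; open=[(0,2) g=2 f=10, (0,4) g=2 f=10, (1,5) g=2 f=10, (3,2) g=5 f=10, (3,5) g=4 f=10, (4,1) g=7 f=12, (6,2) g=8 f=10]; closed=[(0,3), (1,3), (1,4), (2,4), (3,3), (3,4), (4,2), (4,3), (5,2)]

step 1: expand (3,3) (f=8, h=4) → closed; open now [(0,2) g=2 f=10, (0,4) g=2 f=10, (1,5) g=2 f=10, (3,2) g=5 f=10, (3,5) g=4 f=10, (4,3) g=5 f=8]
step 2: expand (4,3) (f=8, h=3) → closed; open now [(0,2) g=2 f=10, (0,4) g=2 f=10, (1,5) g=2 f=10, (3,2) g=5 f=10, (3,5) g=4 f=10, (4,2) g=6 f=10]
step 3: expand (4,2) (f=10, h=4) → closed; open now [(0,2) g=2 f=10, (0,4) g=2 f=10, (1,5) g=2 f=10, (3,2) g=5 f=10, (3,5) g=4 f=10, (4,1) g=7 f=12, (5,2) g=7 f=10]
step 4: expand (5,2) (f=10, h=3) → closed; open now [(0,2) g=2 f=10, (0,4) g=2 f=10, (1,5) g=2 f=10, (3,2) g=5 f=10, (3,5) g=4 f=10, (4,1) g=7 f=12, (6,2) g=8 f=10]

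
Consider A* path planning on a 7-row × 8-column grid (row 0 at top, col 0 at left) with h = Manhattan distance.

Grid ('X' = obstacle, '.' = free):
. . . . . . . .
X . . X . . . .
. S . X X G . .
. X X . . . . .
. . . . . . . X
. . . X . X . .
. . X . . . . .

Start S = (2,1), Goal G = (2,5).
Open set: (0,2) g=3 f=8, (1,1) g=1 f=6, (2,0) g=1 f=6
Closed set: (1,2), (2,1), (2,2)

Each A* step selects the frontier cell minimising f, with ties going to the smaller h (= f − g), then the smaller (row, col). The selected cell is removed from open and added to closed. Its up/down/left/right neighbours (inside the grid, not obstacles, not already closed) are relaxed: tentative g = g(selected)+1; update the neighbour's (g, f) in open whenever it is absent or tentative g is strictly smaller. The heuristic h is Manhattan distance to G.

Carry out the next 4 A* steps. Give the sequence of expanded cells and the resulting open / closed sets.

order=[(1,1) → (2,0) → (0,2) → (0,3)]; open=[(0,1) g=2 f=8, (0,4) g=5 f=8, (3,0) g=2 f=8]; closed=[(0,2), (0,3), (1,1), (1,2), (2,0), (2,1), (2,2)]

step 1: expand (1,1) (f=6, h=5) → closed; open now [(0,1) g=2 f=8, (0,2) g=3 f=8, (2,0) g=1 f=6]
step 2: expand (2,0) (f=6, h=5) → closed; open now [(0,1) g=2 f=8, (0,2) g=3 f=8, (3,0) g=2 f=8]
step 3: expand (0,2) (f=8, h=5) → closed; open now [(0,1) g=2 f=8, (0,3) g=4 f=8, (3,0) g=2 f=8]
step 4: expand (0,3) (f=8, h=4) → closed; open now [(0,1) g=2 f=8, (0,4) g=5 f=8, (3,0) g=2 f=8]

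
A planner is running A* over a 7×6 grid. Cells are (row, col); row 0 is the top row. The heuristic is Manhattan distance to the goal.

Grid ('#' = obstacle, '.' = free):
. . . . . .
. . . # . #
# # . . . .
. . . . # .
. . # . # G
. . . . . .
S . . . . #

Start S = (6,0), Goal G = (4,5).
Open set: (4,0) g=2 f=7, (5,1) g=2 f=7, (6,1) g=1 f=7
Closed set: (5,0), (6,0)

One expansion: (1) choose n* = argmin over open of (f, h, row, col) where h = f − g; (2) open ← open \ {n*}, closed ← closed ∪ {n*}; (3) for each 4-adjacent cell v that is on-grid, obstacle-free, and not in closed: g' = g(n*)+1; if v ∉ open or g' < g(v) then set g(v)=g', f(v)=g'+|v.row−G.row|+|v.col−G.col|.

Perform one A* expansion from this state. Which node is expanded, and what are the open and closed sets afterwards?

expanded=(4,0); open=[(3,0) g=3 f=9, (4,1) g=3 f=7, (5,1) g=2 f=7, (6,1) g=1 f=7]; closed=[(4,0), (5,0), (6,0)]

step 1: expand (4,0) (f=7, h=5) → closed; open now [(3,0) g=3 f=9, (4,1) g=3 f=7, (5,1) g=2 f=7, (6,1) g=1 f=7]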